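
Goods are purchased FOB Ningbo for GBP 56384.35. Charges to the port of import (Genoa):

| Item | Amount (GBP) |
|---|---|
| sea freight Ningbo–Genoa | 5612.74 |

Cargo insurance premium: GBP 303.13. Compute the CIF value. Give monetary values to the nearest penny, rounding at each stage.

CIF value: GBP 62300.22

CIF = FOB price + freight + insurance
CIF = 56384.35 + 5612.74 + 303.13 = 62300.22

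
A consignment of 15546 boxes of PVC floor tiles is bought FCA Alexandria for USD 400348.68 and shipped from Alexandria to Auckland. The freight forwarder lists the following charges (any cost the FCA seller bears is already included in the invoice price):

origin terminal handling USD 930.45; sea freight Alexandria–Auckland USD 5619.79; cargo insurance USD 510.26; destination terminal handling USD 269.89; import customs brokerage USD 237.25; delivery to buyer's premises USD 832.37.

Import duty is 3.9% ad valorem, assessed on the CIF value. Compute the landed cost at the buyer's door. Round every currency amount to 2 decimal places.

FCA: the seller delivers export-cleared goods to the carrier; the buyer bears costs from that point.
CIF value = FCA price + origin terminal + freight + insurance = 400348.68 + 930.45 + 5619.79 + 510.26 = 407409.18
Import duty = 407409.18 × 3.9% = 15888.96
Buyer bears: origin terminal 930.45 + freight 5619.79 + insurance 510.26 + destination terminal 269.89 + brokerage 237.25 + delivery 832.37 + duty 15888.96 = 24288.97
Landed cost = invoice 400348.68 + 24288.97 = 424637.65

Total landed cost: USD 424637.65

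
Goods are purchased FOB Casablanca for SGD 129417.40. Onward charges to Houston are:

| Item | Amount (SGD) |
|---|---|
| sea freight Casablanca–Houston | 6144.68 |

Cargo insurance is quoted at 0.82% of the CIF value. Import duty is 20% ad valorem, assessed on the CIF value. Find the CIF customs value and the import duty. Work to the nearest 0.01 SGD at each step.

Let C be the CIF value. C = FOB price + freight + 0.82% × C
C − 0.82% × C = 129417.40 + 6144.68
0.9918 × C = 135562.08
C = 135562.08 / 0.9918 = 136682.88
Insurance premium = 0.82% × 136682.88 = 1120.80
Import duty = 136682.88 × 20% = 27336.58

CIF value: SGD 136682.88; import duty: SGD 27336.58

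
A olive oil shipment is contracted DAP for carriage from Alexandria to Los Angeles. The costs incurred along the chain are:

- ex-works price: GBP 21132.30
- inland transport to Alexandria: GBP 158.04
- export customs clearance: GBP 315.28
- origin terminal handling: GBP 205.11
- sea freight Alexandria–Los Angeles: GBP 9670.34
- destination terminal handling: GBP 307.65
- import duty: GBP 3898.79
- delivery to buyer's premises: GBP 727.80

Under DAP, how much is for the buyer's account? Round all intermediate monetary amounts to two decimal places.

Buyer's account: GBP 3898.79

DAP: the seller bears all costs to the named destination except import duty and clearance.
Seller's account: goods 21132.30 + inland to port 158.04 + export clearance 315.28 + origin terminal 205.11 + freight 9670.34 + destination terminal 307.65 + delivery 727.80 = 32516.52
Buyer's account: duty 3898.79 = 3898.79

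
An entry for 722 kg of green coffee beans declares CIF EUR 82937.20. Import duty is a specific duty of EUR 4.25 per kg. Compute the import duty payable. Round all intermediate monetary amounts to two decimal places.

Import duty: EUR 3068.50

Import duty = 722 × 4.25 = 3068.50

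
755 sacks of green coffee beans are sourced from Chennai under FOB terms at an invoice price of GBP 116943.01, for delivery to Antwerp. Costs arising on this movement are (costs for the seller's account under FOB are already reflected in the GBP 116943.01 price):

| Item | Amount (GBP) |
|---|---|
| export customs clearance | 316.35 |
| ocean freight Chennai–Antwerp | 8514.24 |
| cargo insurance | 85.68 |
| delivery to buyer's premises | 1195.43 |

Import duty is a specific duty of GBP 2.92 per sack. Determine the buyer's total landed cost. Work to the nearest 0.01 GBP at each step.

Total landed cost: GBP 128942.96

FOB: the seller bears costs until goods are on board at the origin port; the buyer bears freight, insurance and all costs thereafter.
Already in the invoice (seller's account under FOB): export clearance — exclude.
CIF value = FOB price + freight + insurance = 116943.01 + 8514.24 + 85.68 = 125542.93
Import duty = 755 × 2.92 = 2204.60
Buyer bears: freight 8514.24 + insurance 85.68 + delivery 1195.43 + duty 2204.60 = 11999.95
Landed cost = invoice 116943.01 + 11999.95 = 128942.96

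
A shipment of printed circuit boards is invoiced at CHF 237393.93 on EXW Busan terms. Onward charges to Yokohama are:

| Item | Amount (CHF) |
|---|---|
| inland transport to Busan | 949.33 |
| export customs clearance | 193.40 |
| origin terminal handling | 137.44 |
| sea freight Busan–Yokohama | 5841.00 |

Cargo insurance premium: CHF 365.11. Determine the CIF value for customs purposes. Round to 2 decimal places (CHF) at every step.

CIF value: CHF 244880.21

CIF = EXW price + pre-shipment costs + freight + insurance
CIF = 237393.93 + 949.33 + 193.40 + 137.44 + 5841.00 + 365.11 = 244880.21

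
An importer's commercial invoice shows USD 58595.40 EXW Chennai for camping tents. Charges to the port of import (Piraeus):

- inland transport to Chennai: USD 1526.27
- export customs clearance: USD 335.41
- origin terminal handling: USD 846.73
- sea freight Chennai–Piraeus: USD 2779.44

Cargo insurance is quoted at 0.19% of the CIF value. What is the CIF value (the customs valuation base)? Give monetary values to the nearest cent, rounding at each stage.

Let C be the CIF value. C = EXW price + pre-shipment costs + freight + 0.19% × C
C − 0.19% × C = 58595.40 + 1526.27 + 335.41 + 846.73 + 2779.44
0.9981 × C = 64083.25
C = 64083.25 / 0.9981 = 64205.24
Insurance premium = 0.19% × 64205.24 = 121.99

CIF value: USD 64205.24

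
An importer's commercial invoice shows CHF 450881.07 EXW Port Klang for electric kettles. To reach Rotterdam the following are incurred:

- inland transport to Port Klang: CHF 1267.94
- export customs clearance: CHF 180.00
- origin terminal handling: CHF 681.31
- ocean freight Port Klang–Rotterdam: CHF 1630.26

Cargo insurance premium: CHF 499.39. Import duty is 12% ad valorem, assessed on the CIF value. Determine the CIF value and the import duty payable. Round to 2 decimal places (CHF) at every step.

CIF = EXW price + pre-shipment costs + freight + insurance
CIF = 450881.07 + 1267.94 + 180.00 + 681.31 + 1630.26 + 499.39 = 455139.97
Import duty = 455139.97 × 12% = 54616.80

CIF value: CHF 455139.97; import duty: CHF 54616.80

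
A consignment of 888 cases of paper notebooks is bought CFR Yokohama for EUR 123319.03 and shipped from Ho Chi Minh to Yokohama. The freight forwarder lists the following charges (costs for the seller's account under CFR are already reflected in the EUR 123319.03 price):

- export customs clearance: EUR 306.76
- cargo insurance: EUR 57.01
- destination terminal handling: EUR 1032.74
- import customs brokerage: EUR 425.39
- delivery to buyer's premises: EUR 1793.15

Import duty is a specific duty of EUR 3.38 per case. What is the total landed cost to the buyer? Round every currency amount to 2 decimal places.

Total landed cost: EUR 129628.76

CFR: the seller pays costs through ocean freight to the destination port, but not insurance.
Already in the invoice (seller's account under CFR): export clearance — exclude.
CIF value = CFR price + insurance = 123319.03 + 57.01 = 123376.04
Import duty = 888 × 3.38 = 3001.44
Buyer bears: insurance 57.01 + destination terminal 1032.74 + brokerage 425.39 + delivery 1793.15 + duty 3001.44 = 6309.73
Landed cost = invoice 123319.03 + 6309.73 = 129628.76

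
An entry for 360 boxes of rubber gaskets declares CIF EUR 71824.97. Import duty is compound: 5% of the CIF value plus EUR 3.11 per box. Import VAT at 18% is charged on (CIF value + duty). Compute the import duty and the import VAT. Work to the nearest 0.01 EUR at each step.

Ad valorem component: 71824.97 × 5% = 3591.25
Specific component: 360 × 3.11 = 1119.60
Import duty = 3591.25 + 1119.60 = 4710.85
VAT base = CIF + duty = 71824.97 + 4710.85 = 76535.82
Import VAT = 76535.82 × 18% = 13776.45

Import duty: EUR 4710.85; import VAT: EUR 13776.45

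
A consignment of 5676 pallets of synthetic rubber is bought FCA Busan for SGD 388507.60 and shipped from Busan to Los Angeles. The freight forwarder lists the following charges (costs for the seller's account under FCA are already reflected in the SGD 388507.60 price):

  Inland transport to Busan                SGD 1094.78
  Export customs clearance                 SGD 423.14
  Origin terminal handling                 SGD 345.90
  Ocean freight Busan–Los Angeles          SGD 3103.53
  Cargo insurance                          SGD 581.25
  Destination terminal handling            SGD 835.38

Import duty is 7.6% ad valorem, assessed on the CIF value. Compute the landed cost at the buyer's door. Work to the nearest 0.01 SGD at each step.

FCA: the seller delivers export-cleared goods to the carrier; the buyer bears costs from that point.
Already in the invoice (seller's account under FCA): inland to port, export clearance — exclude.
CIF value = FCA price + origin terminal + freight + insurance = 388507.60 + 345.90 + 3103.53 + 581.25 = 392538.28
Import duty = 392538.28 × 7.6% = 29832.91
Buyer bears: origin terminal 345.90 + freight 3103.53 + insurance 581.25 + destination terminal 835.38 + duty 29832.91 = 34698.97
Landed cost = invoice 388507.60 + 34698.97 = 423206.57

Total landed cost: SGD 423206.57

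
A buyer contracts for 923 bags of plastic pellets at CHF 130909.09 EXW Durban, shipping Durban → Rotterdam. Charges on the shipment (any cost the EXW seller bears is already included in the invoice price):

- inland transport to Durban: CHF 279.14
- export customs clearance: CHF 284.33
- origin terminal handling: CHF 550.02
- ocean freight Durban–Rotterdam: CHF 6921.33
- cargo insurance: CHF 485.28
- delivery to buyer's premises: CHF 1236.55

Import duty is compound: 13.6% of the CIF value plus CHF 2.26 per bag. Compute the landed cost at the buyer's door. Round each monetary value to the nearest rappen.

EXW: the seller makes goods available at their premises; the buyer bears all onward costs.
CIF value = EXW price + inland to port + export clearance + origin terminal + freight + insurance = 130909.09 + 279.14 + 284.33 + 550.02 + 6921.33 + 485.28 = 139429.19
Ad valorem component: 139429.19 × 13.6% = 18962.37
Specific component: 923 × 2.26 = 2085.98
Import duty = 18962.37 + 2085.98 = 21048.35
Buyer bears: inland to port 279.14 + export clearance 284.33 + origin terminal 550.02 + freight 6921.33 + insurance 485.28 + delivery 1236.55 + duty 21048.35 = 30805.00
Landed cost = invoice 130909.09 + 30805.00 = 161714.09

Total landed cost: CHF 161714.09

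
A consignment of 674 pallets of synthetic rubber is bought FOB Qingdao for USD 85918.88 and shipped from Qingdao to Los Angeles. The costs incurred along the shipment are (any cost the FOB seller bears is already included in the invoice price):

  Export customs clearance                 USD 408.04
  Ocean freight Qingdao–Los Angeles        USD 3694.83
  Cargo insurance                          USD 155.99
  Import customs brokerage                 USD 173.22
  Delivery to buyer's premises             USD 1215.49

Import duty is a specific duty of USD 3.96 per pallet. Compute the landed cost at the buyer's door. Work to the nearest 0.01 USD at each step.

Total landed cost: USD 93827.45

FOB: the seller bears costs until goods are on board at the origin port; the buyer bears freight, insurance and all costs thereafter.
Already in the invoice (seller's account under FOB): export clearance — exclude.
CIF value = FOB price + freight + insurance = 85918.88 + 3694.83 + 155.99 = 89769.70
Import duty = 674 × 3.96 = 2669.04
Buyer bears: freight 3694.83 + insurance 155.99 + brokerage 173.22 + delivery 1215.49 + duty 2669.04 = 7908.57
Landed cost = invoice 85918.88 + 7908.57 = 93827.45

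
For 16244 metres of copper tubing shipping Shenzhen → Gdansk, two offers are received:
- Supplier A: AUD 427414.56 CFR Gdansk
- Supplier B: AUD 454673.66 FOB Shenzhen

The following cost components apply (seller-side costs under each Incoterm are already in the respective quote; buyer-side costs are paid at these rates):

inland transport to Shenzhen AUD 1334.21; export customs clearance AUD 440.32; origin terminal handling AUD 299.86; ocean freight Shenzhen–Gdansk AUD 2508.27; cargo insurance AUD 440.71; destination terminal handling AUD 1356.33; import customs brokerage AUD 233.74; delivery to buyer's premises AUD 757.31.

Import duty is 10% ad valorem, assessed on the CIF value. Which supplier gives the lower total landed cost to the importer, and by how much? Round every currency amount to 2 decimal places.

Supplier A is cheaper by AUD 32744.10

Supplier A (CFR):
CIF value = CFR price + insurance = 427414.56 + 440.71 = 427855.27
Import duty = 427855.27 × 10% = 42785.53
Buyer bears (A): 440.71 + 1356.33 + 233.74 + 757.31 = 2788.09
Landed cost (A) = invoice 427414.56 + 2788.09 + duty 42785.53 = 472988.18
Supplier B (FOB):
CIF value = FOB price + freight + insurance = 454673.66 + 2508.27 + 440.71 = 457622.64
Import duty = 457622.64 × 10% = 45762.26
Buyer bears (B): 2508.27 + 440.71 + 1356.33 + 233.74 + 757.31 = 5296.36
Landed cost (B) = invoice 454673.66 + 5296.36 + duty 45762.26 = 505732.28
Difference = |472988.18 − 505732.28| = 32744.10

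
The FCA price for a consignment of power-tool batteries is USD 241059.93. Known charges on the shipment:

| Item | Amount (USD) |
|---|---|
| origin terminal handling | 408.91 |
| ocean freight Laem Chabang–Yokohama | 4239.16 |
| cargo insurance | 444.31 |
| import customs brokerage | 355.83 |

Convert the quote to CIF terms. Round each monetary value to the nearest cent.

CIF price: USD 246152.31

Not relevant to the conversion: brokerage — on the buyer under both terms; not part of either seller's price.
From FCA to CIF, the seller additionally bears: origin terminal, freight, insurance.
CIF price = 241059.93 + 408.91 + 4239.16 + 444.31 = 246152.31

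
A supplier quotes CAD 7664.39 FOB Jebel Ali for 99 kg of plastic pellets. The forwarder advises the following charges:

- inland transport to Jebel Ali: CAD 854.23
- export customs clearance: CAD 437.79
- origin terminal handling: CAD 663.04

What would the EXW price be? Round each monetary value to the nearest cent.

From FOB to EXW, the seller no longer bears: inland to port, export clearance, origin terminal.
EXW price = 7664.39 − 854.23 − 437.79 − 663.04 = 5709.33

EXW price: CAD 5709.33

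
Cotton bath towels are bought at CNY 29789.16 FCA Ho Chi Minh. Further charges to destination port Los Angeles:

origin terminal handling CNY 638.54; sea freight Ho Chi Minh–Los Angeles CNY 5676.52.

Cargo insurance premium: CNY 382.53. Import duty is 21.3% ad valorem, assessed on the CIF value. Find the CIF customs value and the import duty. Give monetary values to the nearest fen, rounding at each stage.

CIF = FCA price + pre-shipment costs + freight + insurance
CIF = 29789.16 + 638.54 + 5676.52 + 382.53 = 36486.75
Import duty = 36486.75 × 21.3% = 7771.68

CIF value: CNY 36486.75; import duty: CNY 7771.68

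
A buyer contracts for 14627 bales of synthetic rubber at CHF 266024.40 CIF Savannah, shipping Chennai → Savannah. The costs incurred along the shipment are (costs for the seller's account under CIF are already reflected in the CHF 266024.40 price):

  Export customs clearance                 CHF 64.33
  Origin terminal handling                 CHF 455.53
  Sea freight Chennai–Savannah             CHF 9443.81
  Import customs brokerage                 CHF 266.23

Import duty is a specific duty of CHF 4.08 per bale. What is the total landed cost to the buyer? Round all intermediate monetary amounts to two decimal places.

Total landed cost: CHF 325968.79

CIF: the seller pays costs through ocean freight and marine insurance to the destination port.
Already in the invoice (seller's account under CIF): export clearance, origin terminal, freight — exclude.
The CIF price already equals the CIF value: 266024.40
Import duty = 14627 × 4.08 = 59678.16
Buyer bears: brokerage 266.23 + duty 59678.16 = 59944.39
Landed cost = invoice 266024.40 + 59944.39 = 325968.79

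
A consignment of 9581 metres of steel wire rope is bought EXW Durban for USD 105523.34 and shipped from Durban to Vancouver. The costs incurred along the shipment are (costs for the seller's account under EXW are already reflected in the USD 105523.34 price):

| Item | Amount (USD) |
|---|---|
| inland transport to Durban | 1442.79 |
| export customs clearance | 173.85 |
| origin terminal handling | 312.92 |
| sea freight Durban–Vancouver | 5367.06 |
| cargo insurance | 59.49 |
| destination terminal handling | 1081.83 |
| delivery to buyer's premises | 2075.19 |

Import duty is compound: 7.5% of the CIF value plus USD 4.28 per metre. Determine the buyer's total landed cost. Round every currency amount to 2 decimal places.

Total landed cost: USD 165509.11

EXW: the seller makes goods available at their premises; the buyer bears all onward costs.
CIF value = EXW price + inland to port + export clearance + origin terminal + freight + insurance = 105523.34 + 1442.79 + 173.85 + 312.92 + 5367.06 + 59.49 = 112879.45
Ad valorem component: 112879.45 × 7.5% = 8465.96
Specific component: 9581 × 4.28 = 41006.68
Import duty = 8465.96 + 41006.68 = 49472.64
Buyer bears: inland to port 1442.79 + export clearance 173.85 + origin terminal 312.92 + freight 5367.06 + insurance 59.49 + destination terminal 1081.83 + delivery 2075.19 + duty 49472.64 = 59985.77
Landed cost = invoice 105523.34 + 59985.77 = 165509.11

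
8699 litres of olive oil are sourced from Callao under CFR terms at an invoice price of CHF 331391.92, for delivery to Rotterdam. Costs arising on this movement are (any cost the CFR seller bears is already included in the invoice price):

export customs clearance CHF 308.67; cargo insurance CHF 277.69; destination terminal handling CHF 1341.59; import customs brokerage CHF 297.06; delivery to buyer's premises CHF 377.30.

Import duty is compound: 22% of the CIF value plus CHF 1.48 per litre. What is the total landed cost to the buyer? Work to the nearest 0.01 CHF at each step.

Total landed cost: CHF 419527.39

CFR: the seller pays costs through ocean freight to the destination port, but not insurance.
Already in the invoice (seller's account under CFR): export clearance — exclude.
CIF value = CFR price + insurance = 331391.92 + 277.69 = 331669.61
Ad valorem component: 331669.61 × 22% = 72967.31
Specific component: 8699 × 1.48 = 12874.52
Import duty = 72967.31 + 12874.52 = 85841.83
Buyer bears: insurance 277.69 + destination terminal 1341.59 + brokerage 297.06 + delivery 377.30 + duty 85841.83 = 88135.47
Landed cost = invoice 331391.92 + 88135.47 = 419527.39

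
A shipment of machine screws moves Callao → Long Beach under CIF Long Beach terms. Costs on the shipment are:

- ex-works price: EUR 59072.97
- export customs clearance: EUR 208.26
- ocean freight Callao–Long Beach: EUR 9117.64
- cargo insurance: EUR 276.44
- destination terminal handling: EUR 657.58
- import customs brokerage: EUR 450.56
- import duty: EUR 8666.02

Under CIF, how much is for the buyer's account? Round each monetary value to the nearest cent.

Buyer's account: EUR 9774.16

CIF: the seller pays costs through ocean freight and marine insurance to the destination port.
Seller's account: goods 59072.97 + export clearance 208.26 + freight 9117.64 + insurance 276.44 = 68675.31
Buyer's account: destination terminal 657.58 + brokerage 450.56 + duty 8666.02 = 9774.16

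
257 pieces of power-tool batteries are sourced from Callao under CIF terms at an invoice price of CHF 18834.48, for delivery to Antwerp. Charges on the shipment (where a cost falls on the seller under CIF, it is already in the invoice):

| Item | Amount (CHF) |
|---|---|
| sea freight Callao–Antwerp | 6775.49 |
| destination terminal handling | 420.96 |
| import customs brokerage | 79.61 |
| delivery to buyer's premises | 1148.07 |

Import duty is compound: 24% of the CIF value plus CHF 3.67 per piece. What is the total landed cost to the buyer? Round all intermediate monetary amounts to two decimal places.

Total landed cost: CHF 25946.59

CIF: the seller pays costs through ocean freight and marine insurance to the destination port.
Already in the invoice (seller's account under CIF): freight — exclude.
The CIF price already equals the CIF value: 18834.48
Ad valorem component: 18834.48 × 24% = 4520.28
Specific component: 257 × 3.67 = 943.19
Import duty = 4520.28 + 943.19 = 5463.47
Buyer bears: destination terminal 420.96 + brokerage 79.61 + delivery 1148.07 + duty 5463.47 = 7112.11
Landed cost = invoice 18834.48 + 7112.11 = 25946.59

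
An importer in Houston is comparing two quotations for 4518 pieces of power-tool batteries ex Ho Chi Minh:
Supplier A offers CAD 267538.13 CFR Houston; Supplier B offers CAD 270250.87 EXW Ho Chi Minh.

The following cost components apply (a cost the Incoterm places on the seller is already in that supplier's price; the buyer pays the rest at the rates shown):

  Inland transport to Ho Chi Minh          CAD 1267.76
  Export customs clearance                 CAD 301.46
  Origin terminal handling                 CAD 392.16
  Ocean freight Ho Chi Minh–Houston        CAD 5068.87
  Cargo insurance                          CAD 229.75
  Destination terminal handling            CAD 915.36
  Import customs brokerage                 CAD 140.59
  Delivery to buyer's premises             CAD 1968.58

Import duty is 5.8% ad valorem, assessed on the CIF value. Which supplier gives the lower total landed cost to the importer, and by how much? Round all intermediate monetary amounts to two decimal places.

Supplier A is cheaper by CAD 10308.08

Supplier A (CFR):
CIF value = CFR price + insurance = 267538.13 + 229.75 = 267767.88
Import duty = 267767.88 × 5.8% = 15530.54
Buyer bears (A): 229.75 + 915.36 + 140.59 + 1968.58 = 3254.28
Landed cost (A) = invoice 267538.13 + 3254.28 + duty 15530.54 = 286322.95
Supplier B (EXW):
CIF value = EXW price + inland to port + export clearance + origin terminal + freight + insurance = 270250.87 + 1267.76 + 301.46 + 392.16 + 5068.87 + 229.75 = 277510.87
Import duty = 277510.87 × 5.8% = 16095.63
Buyer bears (B): 1267.76 + 301.46 + 392.16 + 5068.87 + 229.75 + 915.36 + 140.59 + 1968.58 = 10284.53
Landed cost (B) = invoice 270250.87 + 10284.53 + duty 16095.63 = 296631.03
Difference = |286322.95 − 296631.03| = 10308.08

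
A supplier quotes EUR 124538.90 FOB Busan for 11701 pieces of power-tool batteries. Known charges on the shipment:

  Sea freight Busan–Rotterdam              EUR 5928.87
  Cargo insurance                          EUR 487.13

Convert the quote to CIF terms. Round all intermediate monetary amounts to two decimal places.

From FOB to CIF, the seller additionally bears: freight, insurance.
CIF price = 124538.90 + 5928.87 + 487.13 = 130954.90

CIF price: EUR 130954.90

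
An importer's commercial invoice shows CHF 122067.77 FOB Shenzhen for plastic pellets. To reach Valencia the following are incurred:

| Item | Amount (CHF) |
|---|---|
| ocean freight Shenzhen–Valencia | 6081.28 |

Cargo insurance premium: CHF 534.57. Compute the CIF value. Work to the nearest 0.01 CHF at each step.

CIF value: CHF 128683.62

CIF = FOB price + freight + insurance
CIF = 122067.77 + 6081.28 + 534.57 = 128683.62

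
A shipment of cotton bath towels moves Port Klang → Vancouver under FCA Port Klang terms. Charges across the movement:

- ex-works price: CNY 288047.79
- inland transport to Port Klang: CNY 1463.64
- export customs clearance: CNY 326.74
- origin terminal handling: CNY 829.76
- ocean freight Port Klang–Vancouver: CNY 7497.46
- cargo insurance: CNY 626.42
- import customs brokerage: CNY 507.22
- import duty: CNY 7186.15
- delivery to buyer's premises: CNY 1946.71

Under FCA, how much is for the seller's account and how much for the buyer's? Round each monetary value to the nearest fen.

FCA: the seller delivers export-cleared goods to the carrier; the buyer bears costs from that point.
Seller's account: goods 288047.79 + inland to port 1463.64 + export clearance 326.74 = 289838.17
Buyer's account: origin terminal 829.76 + freight 7497.46 + insurance 626.42 + brokerage 507.22 + duty 7186.15 + delivery 1946.71 = 18593.72

Seller: CNY 289838.17; buyer: CNY 18593.72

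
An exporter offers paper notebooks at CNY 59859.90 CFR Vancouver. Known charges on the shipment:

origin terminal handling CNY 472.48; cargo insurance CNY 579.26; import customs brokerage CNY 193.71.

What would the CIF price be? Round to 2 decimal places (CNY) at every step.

CIF price: CNY 60439.16

Not relevant to the conversion: origin terminal — on the seller under both CFR and CIF; already in the CFR price and stays in the CIF price. brokerage — on the buyer under both terms; not part of either seller's price.
From CFR to CIF, the seller additionally bears: insurance.
CIF price = 59859.90 + 579.26 = 60439.16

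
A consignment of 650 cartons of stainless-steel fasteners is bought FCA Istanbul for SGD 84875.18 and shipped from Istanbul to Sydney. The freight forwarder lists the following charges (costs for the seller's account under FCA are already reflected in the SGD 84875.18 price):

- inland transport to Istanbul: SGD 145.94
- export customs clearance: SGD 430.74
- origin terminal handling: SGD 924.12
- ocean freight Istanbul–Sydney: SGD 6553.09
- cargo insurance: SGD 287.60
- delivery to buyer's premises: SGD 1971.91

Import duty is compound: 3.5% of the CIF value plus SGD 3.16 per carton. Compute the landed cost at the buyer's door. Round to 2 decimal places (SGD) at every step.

Total landed cost: SGD 99908.30

FCA: the seller delivers export-cleared goods to the carrier; the buyer bears costs from that point.
Already in the invoice (seller's account under FCA): inland to port, export clearance — exclude.
CIF value = FCA price + origin terminal + freight + insurance = 84875.18 + 924.12 + 6553.09 + 287.60 = 92639.99
Ad valorem component: 92639.99 × 3.5% = 3242.40
Specific component: 650 × 3.16 = 2054.00
Import duty = 3242.40 + 2054.00 = 5296.40
Buyer bears: origin terminal 924.12 + freight 6553.09 + insurance 287.60 + delivery 1971.91 + duty 5296.40 = 15033.12
Landed cost = invoice 84875.18 + 15033.12 = 99908.30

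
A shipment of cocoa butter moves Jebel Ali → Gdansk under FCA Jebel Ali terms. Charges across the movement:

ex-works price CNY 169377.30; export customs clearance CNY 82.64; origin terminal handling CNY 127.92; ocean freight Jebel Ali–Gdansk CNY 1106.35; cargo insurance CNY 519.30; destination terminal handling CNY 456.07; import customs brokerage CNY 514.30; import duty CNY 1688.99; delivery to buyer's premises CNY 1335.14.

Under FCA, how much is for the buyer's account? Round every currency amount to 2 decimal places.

FCA: the seller delivers export-cleared goods to the carrier; the buyer bears costs from that point.
Seller's account: goods 169377.30 + export clearance 82.64 = 169459.94
Buyer's account: origin terminal 127.92 + freight 1106.35 + insurance 519.30 + destination terminal 456.07 + brokerage 514.30 + duty 1688.99 + delivery 1335.14 = 5748.07

Buyer's account: CNY 5748.07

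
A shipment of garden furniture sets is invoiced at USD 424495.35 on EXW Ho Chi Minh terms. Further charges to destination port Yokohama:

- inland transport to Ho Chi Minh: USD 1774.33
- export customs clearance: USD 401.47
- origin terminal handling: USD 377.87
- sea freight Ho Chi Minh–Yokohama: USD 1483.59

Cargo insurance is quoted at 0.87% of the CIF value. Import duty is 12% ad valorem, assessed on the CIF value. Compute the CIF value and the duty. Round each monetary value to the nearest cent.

CIF value: USD 432293.56; import duty: USD 51875.23

Let C be the CIF value. C = EXW price + pre-shipment costs + freight + 0.87% × C
C − 0.87% × C = 424495.35 + 1774.33 + 401.47 + 377.87 + 1483.59
0.9913 × C = 428532.61
C = 428532.61 / 0.9913 = 432293.56
Insurance premium = 0.87% × 432293.56 = 3760.95
Import duty = 432293.56 × 12% = 51875.23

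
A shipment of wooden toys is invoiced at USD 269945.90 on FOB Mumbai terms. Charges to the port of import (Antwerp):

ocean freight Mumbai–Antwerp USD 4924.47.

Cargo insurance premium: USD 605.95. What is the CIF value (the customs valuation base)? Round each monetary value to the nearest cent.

CIF value: USD 275476.32

CIF = FOB price + freight + insurance
CIF = 269945.90 + 4924.47 + 605.95 = 275476.32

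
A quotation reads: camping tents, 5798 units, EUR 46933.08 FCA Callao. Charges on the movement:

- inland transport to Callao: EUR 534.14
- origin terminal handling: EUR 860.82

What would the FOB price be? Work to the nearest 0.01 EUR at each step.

FOB price: EUR 47793.90

Not relevant to the conversion: inland to port — on the seller under both FCA and FOB; already in the FCA price and stays in the FOB price.
From FCA to FOB, the seller additionally bears: origin terminal.
FOB price = 46933.08 + 860.82 = 47793.90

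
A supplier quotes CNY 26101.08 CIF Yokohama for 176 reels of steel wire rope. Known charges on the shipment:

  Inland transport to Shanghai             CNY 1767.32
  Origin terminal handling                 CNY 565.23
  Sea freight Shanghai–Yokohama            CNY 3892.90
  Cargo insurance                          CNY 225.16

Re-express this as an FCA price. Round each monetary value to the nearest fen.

Not relevant to the conversion: inland to port — on the seller under both CIF and FCA; already in the CIF price and stays in the FCA price.
From CIF to FCA, the seller no longer bears: origin terminal, freight, insurance.
FCA price = 26101.08 − 565.23 − 3892.90 − 225.16 = 21417.79

FCA price: CNY 21417.79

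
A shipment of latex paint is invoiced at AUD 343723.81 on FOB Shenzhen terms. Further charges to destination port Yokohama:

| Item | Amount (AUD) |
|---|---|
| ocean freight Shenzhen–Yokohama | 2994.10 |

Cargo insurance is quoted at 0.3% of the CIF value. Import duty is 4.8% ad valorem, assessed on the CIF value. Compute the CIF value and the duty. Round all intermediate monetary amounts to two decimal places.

Let C be the CIF value. C = FOB price + freight + 0.3% × C
C − 0.3% × C = 343723.81 + 2994.10
0.997 × C = 346717.91
C = 346717.91 / 0.997 = 347761.19
Insurance premium = 0.3% × 347761.19 = 1043.28
Import duty = 347761.19 × 4.8% = 16692.54

CIF value: AUD 347761.19; import duty: AUD 16692.54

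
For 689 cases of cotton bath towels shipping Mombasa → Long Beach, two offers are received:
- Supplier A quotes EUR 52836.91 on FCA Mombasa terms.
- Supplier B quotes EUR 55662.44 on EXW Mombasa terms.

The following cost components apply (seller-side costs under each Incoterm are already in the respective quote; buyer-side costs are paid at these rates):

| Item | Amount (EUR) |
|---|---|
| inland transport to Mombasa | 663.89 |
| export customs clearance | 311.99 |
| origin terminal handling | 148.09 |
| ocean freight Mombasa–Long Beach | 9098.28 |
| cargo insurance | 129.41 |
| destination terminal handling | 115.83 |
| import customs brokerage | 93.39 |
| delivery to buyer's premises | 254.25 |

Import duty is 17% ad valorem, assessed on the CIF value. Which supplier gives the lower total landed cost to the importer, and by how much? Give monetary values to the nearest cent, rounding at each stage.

Supplier A is cheaper by EUR 4447.65

Supplier A (FCA):
CIF value = FCA price + origin terminal + freight + insurance = 52836.91 + 148.09 + 9098.28 + 129.41 = 62212.69
Import duty = 62212.69 × 17% = 10576.16
Buyer bears (A): 148.09 + 9098.28 + 129.41 + 115.83 + 93.39 + 254.25 = 9839.25
Landed cost (A) = invoice 52836.91 + 9839.25 + duty 10576.16 = 73252.32
Supplier B (EXW):
CIF value = EXW price + inland to port + export clearance + origin terminal + freight + insurance = 55662.44 + 663.89 + 311.99 + 148.09 + 9098.28 + 129.41 = 66014.10
Import duty = 66014.10 × 17% = 11222.40
Buyer bears (B): 663.89 + 311.99 + 148.09 + 9098.28 + 129.41 + 115.83 + 93.39 + 254.25 = 10815.13
Landed cost (B) = invoice 55662.44 + 10815.13 + duty 11222.40 = 77699.97
Difference = |73252.32 − 77699.97| = 4447.65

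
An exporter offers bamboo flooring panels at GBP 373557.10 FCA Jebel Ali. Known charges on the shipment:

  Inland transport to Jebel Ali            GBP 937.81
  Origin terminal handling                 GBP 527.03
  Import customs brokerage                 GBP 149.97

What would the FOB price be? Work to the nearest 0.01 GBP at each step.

Not relevant to the conversion: inland to port — on the seller under both FCA and FOB; already in the FCA price and stays in the FOB price. brokerage — on the buyer under both terms; not part of either seller's price.
From FCA to FOB, the seller additionally bears: origin terminal.
FOB price = 373557.10 + 527.03 = 374084.13

FOB price: GBP 374084.13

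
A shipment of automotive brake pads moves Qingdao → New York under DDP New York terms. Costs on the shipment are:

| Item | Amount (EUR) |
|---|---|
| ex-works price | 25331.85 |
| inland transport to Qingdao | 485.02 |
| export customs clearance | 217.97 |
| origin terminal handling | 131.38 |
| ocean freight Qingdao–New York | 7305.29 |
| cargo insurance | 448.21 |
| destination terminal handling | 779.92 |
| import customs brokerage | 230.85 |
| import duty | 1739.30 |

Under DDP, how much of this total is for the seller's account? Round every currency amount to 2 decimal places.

Seller's account: EUR 36669.79

DDP: the seller bears all costs including import duty.
Seller's account: goods 25331.85 + inland to port 485.02 + export clearance 217.97 + origin terminal 131.38 + freight 7305.29 + insurance 448.21 + destination terminal 779.92 + brokerage 230.85 + duty 1739.30 = 36669.79
Buyer's account: 0.00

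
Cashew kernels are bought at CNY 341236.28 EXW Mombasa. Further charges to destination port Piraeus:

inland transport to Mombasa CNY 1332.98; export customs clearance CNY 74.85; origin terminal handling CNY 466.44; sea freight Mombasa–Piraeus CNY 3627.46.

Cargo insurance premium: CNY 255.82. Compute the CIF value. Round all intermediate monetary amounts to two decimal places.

CIF = EXW price + pre-shipment costs + freight + insurance
CIF = 341236.28 + 1332.98 + 74.85 + 466.44 + 3627.46 + 255.82 = 346993.83

CIF value: CNY 346993.83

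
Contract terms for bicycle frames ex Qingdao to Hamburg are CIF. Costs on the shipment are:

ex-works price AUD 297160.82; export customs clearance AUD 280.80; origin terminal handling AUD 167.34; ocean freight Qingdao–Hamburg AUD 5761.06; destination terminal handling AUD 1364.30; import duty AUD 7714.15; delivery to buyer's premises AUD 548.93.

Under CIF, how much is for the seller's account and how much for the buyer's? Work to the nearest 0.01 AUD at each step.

Seller: AUD 303370.02; buyer: AUD 9627.38

CIF: the seller pays costs through ocean freight and marine insurance to the destination port.
Seller's account: goods 297160.82 + export clearance 280.80 + origin terminal 167.34 + freight 5761.06 = 303370.02
Buyer's account: destination terminal 1364.30 + duty 7714.15 + delivery 548.93 = 9627.38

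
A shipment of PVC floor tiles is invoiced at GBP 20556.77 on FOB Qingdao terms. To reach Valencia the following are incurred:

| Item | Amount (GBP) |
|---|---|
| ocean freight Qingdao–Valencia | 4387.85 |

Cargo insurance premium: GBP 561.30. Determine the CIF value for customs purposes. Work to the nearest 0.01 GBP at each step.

CIF = FOB price + freight + insurance
CIF = 20556.77 + 4387.85 + 561.30 = 25505.92

CIF value: GBP 25505.92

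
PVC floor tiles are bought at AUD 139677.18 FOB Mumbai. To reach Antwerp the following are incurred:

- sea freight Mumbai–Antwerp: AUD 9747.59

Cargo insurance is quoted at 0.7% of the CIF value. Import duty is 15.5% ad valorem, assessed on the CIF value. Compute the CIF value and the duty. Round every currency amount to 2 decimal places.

CIF value: AUD 150478.12; import duty: AUD 23324.11

Let C be the CIF value. C = FOB price + freight + 0.7% × C
C − 0.7% × C = 139677.18 + 9747.59
0.993 × C = 149424.77
C = 149424.77 / 0.993 = 150478.12
Insurance premium = 0.7% × 150478.12 = 1053.35
Import duty = 150478.12 × 15.5% = 23324.11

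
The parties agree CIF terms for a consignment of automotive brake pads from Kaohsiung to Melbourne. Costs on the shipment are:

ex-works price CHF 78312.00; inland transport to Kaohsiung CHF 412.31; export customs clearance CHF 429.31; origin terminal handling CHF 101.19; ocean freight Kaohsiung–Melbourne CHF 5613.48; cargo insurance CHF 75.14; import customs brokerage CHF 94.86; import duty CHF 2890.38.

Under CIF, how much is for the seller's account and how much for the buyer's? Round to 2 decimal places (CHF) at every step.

Seller: CHF 84943.43; buyer: CHF 2985.24

CIF: the seller pays costs through ocean freight and marine insurance to the destination port.
Seller's account: goods 78312.00 + inland to port 412.31 + export clearance 429.31 + origin terminal 101.19 + freight 5613.48 + insurance 75.14 = 84943.43
Buyer's account: brokerage 94.86 + duty 2890.38 = 2985.24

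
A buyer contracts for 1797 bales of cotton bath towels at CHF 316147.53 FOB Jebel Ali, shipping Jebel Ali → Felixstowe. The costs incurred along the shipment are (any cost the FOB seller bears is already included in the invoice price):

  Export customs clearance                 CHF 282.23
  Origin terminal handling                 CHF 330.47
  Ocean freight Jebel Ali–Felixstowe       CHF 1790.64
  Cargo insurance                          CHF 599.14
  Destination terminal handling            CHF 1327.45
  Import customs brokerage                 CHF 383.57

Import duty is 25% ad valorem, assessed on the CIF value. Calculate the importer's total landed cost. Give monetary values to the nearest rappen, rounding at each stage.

FOB: the seller bears costs until goods are on board at the origin port; the buyer bears freight, insurance and all costs thereafter.
Already in the invoice (seller's account under FOB): export clearance, origin terminal — exclude.
CIF value = FOB price + freight + insurance = 316147.53 + 1790.64 + 599.14 = 318537.31
Import duty = 318537.31 × 25% = 79634.33
Buyer bears: freight 1790.64 + insurance 599.14 + destination terminal 1327.45 + brokerage 383.57 + duty 79634.33 = 83735.13
Landed cost = invoice 316147.53 + 83735.13 = 399882.66

Total landed cost: CHF 399882.66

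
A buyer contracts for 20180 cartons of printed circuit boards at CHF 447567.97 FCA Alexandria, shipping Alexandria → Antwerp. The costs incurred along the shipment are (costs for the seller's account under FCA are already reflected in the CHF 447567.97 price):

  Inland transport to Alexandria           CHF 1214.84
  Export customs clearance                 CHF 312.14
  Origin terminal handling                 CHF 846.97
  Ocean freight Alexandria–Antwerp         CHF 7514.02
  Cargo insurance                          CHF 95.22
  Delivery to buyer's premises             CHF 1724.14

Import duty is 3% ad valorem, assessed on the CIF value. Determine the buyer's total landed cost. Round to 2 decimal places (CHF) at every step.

FCA: the seller delivers export-cleared goods to the carrier; the buyer bears costs from that point.
Already in the invoice (seller's account under FCA): inland to port, export clearance — exclude.
CIF value = FCA price + origin terminal + freight + insurance = 447567.97 + 846.97 + 7514.02 + 95.22 = 456024.18
Import duty = 456024.18 × 3% = 13680.73
Buyer bears: origin terminal 846.97 + freight 7514.02 + insurance 95.22 + delivery 1724.14 + duty 13680.73 = 23861.08
Landed cost = invoice 447567.97 + 23861.08 = 471429.05

Total landed cost: CHF 471429.05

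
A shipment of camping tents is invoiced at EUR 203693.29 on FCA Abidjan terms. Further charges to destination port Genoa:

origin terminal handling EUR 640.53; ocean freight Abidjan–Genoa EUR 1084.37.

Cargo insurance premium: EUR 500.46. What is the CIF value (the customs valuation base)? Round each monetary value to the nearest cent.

CIF value: EUR 205918.65

CIF = FCA price + pre-shipment costs + freight + insurance
CIF = 203693.29 + 640.53 + 1084.37 + 500.46 = 205918.65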